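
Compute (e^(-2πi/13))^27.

Since ω_13^13 = 1, powers reduce modulo 13.
27 mod 13 = 1
So ω_13^27 = ω_13^1 = e^(-2πi·1/13)

ω_13^27 = ω_13^1 = 0.8855-0.4647i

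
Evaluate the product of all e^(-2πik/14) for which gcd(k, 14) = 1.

The primitive 14th roots of unity are ω_14^k for k coprime to 14: k ∈ {1, 3, 5, 9, 11, 13}
Their product equals the constant term of the cyclotomic polynomial Φ_14(x) up to sign.
For n ≥ 3, the product of all primitive nth roots of unity is 1. (For n=1 it is 1; for n=2 it is -1.)

1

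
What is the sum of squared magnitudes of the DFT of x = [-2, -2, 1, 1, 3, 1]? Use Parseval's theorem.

Parseval: Σ|x[n]|² = (1/N)Σ|X[k]|², so Σ|X[k]|² = N·Σ|x[n]|² = 6·20.0000

Σ|X[k]|² = N·Σ|x[n]|² = 6·20.0000 = 120.0000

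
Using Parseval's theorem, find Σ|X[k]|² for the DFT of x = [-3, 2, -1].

Parseval: Σ|x[n]|² = (1/N)Σ|X[k]|², so Σ|X[k]|² = N·Σ|x[n]|² = 3·14.0000

Σ|X[k]|² = N·Σ|x[n]|² = 3·14.0000 = 42.0000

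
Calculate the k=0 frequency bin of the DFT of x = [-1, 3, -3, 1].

X[0] = Σ(n=0 to 3) x[n] · ω_4^0 = Σ x[n]
= (-1) + (3) + (-3) + (1)

X[0] = 0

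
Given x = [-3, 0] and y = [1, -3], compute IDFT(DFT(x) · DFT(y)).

(x ⊛ y)[n] = Σ(m=0 to 1) x[m] · y[(n-m) mod 2]

Computing each output sample:
(x ⊛ y)[0] = -3
(x ⊛ y)[1] = 9

x ⊛ y = [-3, 9]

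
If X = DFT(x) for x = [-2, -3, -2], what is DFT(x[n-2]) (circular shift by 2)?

Time shift by 2: X_shifted[k] = ω_3^(2k) · X[k]
Shifted x = [-3, -2, -2]

DFT(x[n-2]) = [-7, -1, -1]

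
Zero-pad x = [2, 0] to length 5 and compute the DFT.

Original 2-point DFT: [2, 2]
Zero-padded 5-point DFT provides frequency interpolation.

DFT_5([x, 0, ...]) = [2, 2, 2, 2, 2]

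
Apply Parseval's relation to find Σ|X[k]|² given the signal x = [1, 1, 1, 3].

Parseval: Σ|x[n]|² = (1/N)Σ|X[k]|², so Σ|X[k]|² = N·Σ|x[n]|² = 4·12.0000

Σ|X[k]|² = N·Σ|x[n]|² = 4·12.0000 = 48.0000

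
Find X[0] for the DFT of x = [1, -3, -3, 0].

X[0] = Σ(n=0 to 3) x[n] · ω_4^0 = Σ x[n]
= (1) + (-3) + (-3) + (0)

X[0] = -5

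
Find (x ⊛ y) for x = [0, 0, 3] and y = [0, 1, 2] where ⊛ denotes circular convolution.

(x ⊛ y)[n] = Σ(m=0 to 2) x[m] · y[(n-m) mod 3]

Computing each output sample:
(x ⊛ y)[0] = 3
(x ⊛ y)[1] = 6
(x ⊛ y)[2] = 0

x ⊛ y = [3, 6, 0]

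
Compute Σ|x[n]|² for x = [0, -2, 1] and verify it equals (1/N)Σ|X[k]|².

Time domain:
Σ|x[n]|² = |0|² + |-2|² + |1|² = 5.0000

Frequency domain:
(1/3)Σ|X[k]|² = (1/3)(|-1|² + |0.5000+2.5981i|² + |0.5000-2.5981i|²) = (1/3)·15.0000 = 5.0000

Both sides agree, confirming Parseval's theorem.

Σ|x[n]|² = (1/N)Σ|X[k]|² = 5.0000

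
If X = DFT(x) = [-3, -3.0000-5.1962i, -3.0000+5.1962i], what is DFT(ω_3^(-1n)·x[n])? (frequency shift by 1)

Modulation property: DFT(ω_3^(-1n)·x[n]) = X[(k-1) mod 3], so circularly shift X by 1 positions.

X[k-1] = [-3.0000+5.1962i, -3, -3.0000-5.1962i]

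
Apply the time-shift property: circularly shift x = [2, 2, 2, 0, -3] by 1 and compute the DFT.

Time shift by 1: X_shifted[k] = ω_5^(1k) · X[k]
Shifted x = [-3, 2, 2, 2, 0]

DFT(x[n-1]) = [3, -5.6180-1.9021i, -3.3820-1.1756i, -3.3820+1.1756i, -5.6180+1.9021i]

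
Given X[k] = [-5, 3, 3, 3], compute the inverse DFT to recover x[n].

x[n] = (1/4) Σ(k=0 to 3) X[k] · e^(2πikn/4)

Computing each x[n]:
x[0] = 1
x[1] = -2
x[2] = -2
x[3] = -2

x = [1, -2, -2, -2]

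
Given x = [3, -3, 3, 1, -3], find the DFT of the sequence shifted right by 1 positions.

Time shift by 1: X_shifted[k] = ω_5^(1k) · X[k]
Shifted x = [-3, 3, -3, 3, 1]

DFT(x[n-1]) = [1, -1.7639+1.6246i, -6.2361-6.8819i, -6.2361+6.8819i, -1.7639-1.6246i]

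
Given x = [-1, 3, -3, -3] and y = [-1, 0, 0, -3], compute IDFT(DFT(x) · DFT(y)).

(x ⊛ y)[n] = Σ(m=0 to 3) x[m] · y[(n-m) mod 4]

Computing each output sample:
(x ⊛ y)[0] = -8
(x ⊛ y)[1] = 6
(x ⊛ y)[2] = 12
(x ⊛ y)[3] = 6

x ⊛ y = [-8, 6, 12, 6]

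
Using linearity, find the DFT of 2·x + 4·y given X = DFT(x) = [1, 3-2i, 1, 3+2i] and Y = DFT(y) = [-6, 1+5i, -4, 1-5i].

By linearity: DFT(2x + 4y) = 2·DFT(x) + 4·DFT(y)
= 2·[1, 3-2i, 1, 3+2i] + 4·[-6, 1+5i, -4, 1-5i]

Computing element-wise:
Z[0] = 2·(1) + 4·(-6) = -22
Z[1] = 2·(3-2i) + 4·(1+5i) = 10+16i
Z[2] = 2·(1) + 4·(-4) = -14
Z[3] = 2·(3+2i) + 4·(1-5i) = 10-16i

DFT(2x + 4y) = 2·X + 4·Y = [-22, 10+16i, -14, 10-16i]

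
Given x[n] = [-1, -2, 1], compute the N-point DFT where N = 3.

X[k] = Σ(n=0 to 2) x[n] · ω_3^(nk)
where ω_3 = e^(-2πi/3)

Computing each X[k]:
X[0] = -2
X[1] = -0.5000+2.5981i
X[2] = -0.5000-2.5981i

X = [-2, -0.5000+2.5981i, -0.5000-2.5981i]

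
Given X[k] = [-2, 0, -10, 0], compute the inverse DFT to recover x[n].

x[n] = (1/4) Σ(k=0 to 3) X[k] · e^(2πikn/4)

Computing each x[n]:
x[0] = -3
x[1] = 2
x[2] = -3
x[3] = 2

x = [-3, 2, -3, 2]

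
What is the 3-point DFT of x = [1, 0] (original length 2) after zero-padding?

Original 2-point DFT: [1, 1]
Zero-padded 3-point DFT provides frequency interpolation.

DFT_3([x, 0, ...]) = [1, 1, 1]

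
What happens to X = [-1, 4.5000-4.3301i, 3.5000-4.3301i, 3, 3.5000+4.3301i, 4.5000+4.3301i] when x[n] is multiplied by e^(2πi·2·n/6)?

Modulation property: DFT(ω_6^(-2n)·x[n]) = X[(k-2) mod 6], so circularly shift X by 2 positions.

X[k-2] = [3.5000+4.3301i, 4.5000+4.3301i, -1, 4.5000-4.3301i, 3.5000-4.3301i, 3]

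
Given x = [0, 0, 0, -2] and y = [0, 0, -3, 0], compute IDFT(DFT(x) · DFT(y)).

(x ⊛ y)[n] = Σ(m=0 to 3) x[m] · y[(n-m) mod 4]

Computing each output sample:
(x ⊛ y)[0] = 0
(x ⊛ y)[1] = 6
(x ⊛ y)[2] = 0
(x ⊛ y)[3] = 0

x ⊛ y = [0, 6, 0, 0]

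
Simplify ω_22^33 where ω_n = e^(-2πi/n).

Since ω_22^22 = 1, powers reduce modulo 22.
33 mod 22 = 11
So ω_22^33 = ω_22^11 = e^(-2πi·11/22)

ω_22^33 = ω_22^11 = -1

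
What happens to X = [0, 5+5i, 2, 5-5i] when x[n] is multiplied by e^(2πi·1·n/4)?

Modulation property: DFT(ω_4^(-1n)·x[n]) = X[(k-1) mod 4], so circularly shift X by 1 positions.

X[k-1] = [5-5i, 0, 5+5i, 2]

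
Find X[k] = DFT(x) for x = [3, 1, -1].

X[k] = Σ(n=0 to 2) x[n] · ω_3^(nk)
where ω_3 = e^(-2πi/3)

Computing each X[k]:
X[0] = 3
X[1] = 3.0000-1.7321i
X[2] = 3.0000+1.7321i

X = [3, 3.0000-1.7321i, 3.0000+1.7321i]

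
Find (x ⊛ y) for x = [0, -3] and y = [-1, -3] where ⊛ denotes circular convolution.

(x ⊛ y)[n] = Σ(m=0 to 1) x[m] · y[(n-m) mod 2]

Computing each output sample:
(x ⊛ y)[0] = 9
(x ⊛ y)[1] = 3

x ⊛ y = [9, 3]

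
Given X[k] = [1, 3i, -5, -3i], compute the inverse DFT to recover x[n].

x[n] = (1/4) Σ(k=0 to 3) X[k] · e^(2πikn/4)

Computing each x[n]:
x[0] = -1
x[1] = 0
x[2] = -1
x[3] = 3

x = [-1, 0, -1, 3]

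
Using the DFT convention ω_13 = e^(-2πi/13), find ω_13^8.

ω_13^8 = e^(-2πi·8/13)
= cos(-2π·8/13) + i·sin(-2π·8/13)
= cos(-16π/13) + i·sin(-16π/13)

ω_13^8 = cos(-16π/13) + i·sin(-16π/13) = -0.7485+0.6631i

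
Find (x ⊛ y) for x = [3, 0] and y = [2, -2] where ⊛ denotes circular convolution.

(x ⊛ y)[n] = Σ(m=0 to 1) x[m] · y[(n-m) mod 2]

Computing each output sample:
(x ⊛ y)[0] = 6
(x ⊛ y)[1] = -6

x ⊛ y = [6, -6]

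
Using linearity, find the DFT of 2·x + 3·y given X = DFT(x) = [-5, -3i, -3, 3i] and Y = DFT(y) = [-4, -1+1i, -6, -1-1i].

By linearity: DFT(2x + 3y) = 2·DFT(x) + 3·DFT(y)
= 2·[-5, -3i, -3, 3i] + 3·[-4, -1+1i, -6, -1-1i]

Computing element-wise:
Z[0] = 2·(-5) + 3·(-4) = -22
Z[1] = 2·(-3i) + 3·(-1+1i) = -3-3i
Z[2] = 2·(-3) + 3·(-6) = -24
Z[3] = 2·(3i) + 3·(-1-1i) = -3+3i

DFT(2x + 3y) = 2·X + 3·Y = [-22, -3-3i, -24, -3+3i]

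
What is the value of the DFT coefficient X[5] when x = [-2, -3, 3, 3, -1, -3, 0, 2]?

X[5] = Σ(n=0 to 7) x[n] · ω_8^(5n) where ω_8 = e^(-2πi/8)
= (-2)·ω_8^0 + (-3)·ω_8^5 + (3)·ω_8^10 + (3)·ω_8^15 + (-1)·ω_8^20 + (-3)·ω_8^25 + (0)·ω_8^30 + (2)·ω_8^35

X[5] = -0.2929-2.2929i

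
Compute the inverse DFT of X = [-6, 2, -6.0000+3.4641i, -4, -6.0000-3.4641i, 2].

x[n] = (1/6) Σ(k=0 to 5) X[k] · e^(2πikn/6)

Computing each x[n]:
x[0] = -3
x[1] = 0
x[2] = 0
x[3] = -3
x[4] = -2
x[5] = 2

x = [-3, 0, 0, -3, -2, 2]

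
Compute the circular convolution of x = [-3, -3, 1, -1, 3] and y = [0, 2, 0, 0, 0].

(x ⊛ y)[n] = Σ(m=0 to 4) x[m] · y[(n-m) mod 5]

Computing each output sample:
(x ⊛ y)[0] = 6
(x ⊛ y)[1] = -6
(x ⊛ y)[2] = -6
(x ⊛ y)[3] = 2
(x ⊛ y)[4] = -2

x ⊛ y = [6, -6, -6, 2, -2]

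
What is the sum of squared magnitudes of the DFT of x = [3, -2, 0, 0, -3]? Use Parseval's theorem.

Parseval: Σ|x[n]|² = (1/N)Σ|X[k]|², so Σ|X[k]|² = N·Σ|x[n]|² = 5·22.0000

Σ|X[k]|² = N·Σ|x[n]|² = 5·22.0000 = 110.0000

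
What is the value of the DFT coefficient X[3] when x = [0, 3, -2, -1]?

X[3] = Σ(n=0 to 3) x[n] · ω_4^(3n) where ω_4 = e^(-2πi/4)
= (0)·ω_4^0 + (3)·ω_4^3 + (-2)·ω_4^6 + (-1)·ω_4^9

X[3] = 2+4i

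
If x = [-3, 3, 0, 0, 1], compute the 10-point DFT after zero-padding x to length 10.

Original 5-point DFT: [1, -1.7639-1.9021i, -6.2361-1.1756i, -6.2361+1.1756i, -1.7639+1.9021i]
Zero-padded 10-point DFT provides frequency interpolation.

DFT_10([x, 0, ...]) = [1, -1.3820-2.3511i, -1.7639-1.9021i, -3.6180-3.8042i, -6.2361-1.1756i, -5, -6.2361+1.1756i, -3.6180+3.8042i, -1.7639+1.9021i, -1.3820+2.3511i]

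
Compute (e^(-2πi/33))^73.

Since ω_33^33 = 1, powers reduce modulo 33.
73 mod 33 = 7
So ω_33^73 = ω_33^7 = e^(-2πi·7/33)

ω_33^73 = ω_33^7 = 0.2358-0.9718i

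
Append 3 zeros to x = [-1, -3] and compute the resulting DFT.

Original 2-point DFT: [-4, 2]
Zero-padded 5-point DFT provides frequency interpolation.

DFT_5([x, 0, ...]) = [-4, -1.9271+2.8532i, 1.4271+1.7634i, 1.4271-1.7634i, -1.9271-2.8532i]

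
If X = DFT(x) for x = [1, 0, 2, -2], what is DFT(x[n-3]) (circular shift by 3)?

Time shift by 3: X_shifted[k] = ω_4^(3k) · X[k]
Shifted x = [0, 2, -2, 1]

DFT(x[n-3]) = [1, 2-1i, -5, 2+1i]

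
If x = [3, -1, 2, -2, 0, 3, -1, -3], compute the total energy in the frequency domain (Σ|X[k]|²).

Parseval: Σ|x[n]|² = (1/N)Σ|X[k]|², so Σ|X[k]|² = N·Σ|x[n]|² = 8·37.0000

Σ|X[k]|² = N·Σ|x[n]|² = 8·37.0000 = 296.0000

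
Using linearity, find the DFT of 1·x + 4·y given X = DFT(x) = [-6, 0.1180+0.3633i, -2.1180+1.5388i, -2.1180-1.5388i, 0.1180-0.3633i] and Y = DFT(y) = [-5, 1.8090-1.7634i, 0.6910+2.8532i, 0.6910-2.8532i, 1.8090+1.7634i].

By linearity: DFT(1x + 4y) = 1·DFT(x) + 4·DFT(y)
= 1·[-6, 0.1180+0.3633i, -2.1180+1.5388i, -2.1180-1.5388i, 0.1180-0.3633i] + 4·[-5, 1.8090-1.7634i, 0.6910+2.8532i, 0.6910-2.8532i, 1.8090+1.7634i]

Computing element-wise:
Z[0] = 1·(-6) + 4·(-5) = -26
Z[1] = 1·(0.1180+0.3633i) + 4·(1.8090-1.7634i) = 7.3540-6.6903i
Z[2] = 1·(-2.1180+1.5388i) + 4·(0.6910+2.8532i) = 0.6460+12.9516i
Z[3] = 1·(-2.1180-1.5388i) + 4·(0.6910-2.8532i) = 0.6460-12.9516i
Z[4] = 1·(0.1180-0.3633i) + 4·(1.8090+1.7634i) = 7.3540+6.6903i

DFT(1x + 4y) = 1·X + 4·Y = [-26, 7.3540-6.6903i, 0.6460+12.9516i, 0.6460-12.9516i, 7.3540+6.6903i]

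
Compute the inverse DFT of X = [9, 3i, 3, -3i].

x[n] = (1/4) Σ(k=0 to 3) X[k] · e^(2πikn/4)

Computing each x[n]:
x[0] = 3
x[1] = 0
x[2] = 3
x[3] = 3

x = [3, 0, 3, 3]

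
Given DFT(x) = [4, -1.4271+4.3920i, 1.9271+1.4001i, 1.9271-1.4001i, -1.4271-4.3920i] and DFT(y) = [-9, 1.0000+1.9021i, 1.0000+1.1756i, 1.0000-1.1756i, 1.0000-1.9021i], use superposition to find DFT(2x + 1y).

By linearity: DFT(2x + 1y) = 2·DFT(x) + 1·DFT(y)
= 2·[4, -1.4271+4.3920i, 1.9271+1.4001i, 1.9271-1.4001i, -1.4271-4.3920i] + 1·[-9, 1.0000+1.9021i, 1.0000+1.1756i, 1.0000-1.1756i, 1.0000-1.9021i]

Computing element-wise:
Z[0] = 2·(4) + 1·(-9) = -1
Z[1] = 2·(-1.4271+4.3920i) + 1·(1.0000+1.9021i) = -1.8542+10.6861i
Z[2] = 2·(1.9271+1.4001i) + 1·(1.0000+1.1756i) = 4.8542+3.9758i
Z[3] = 2·(1.9271-1.4001i) + 1·(1.0000-1.1756i) = 4.8542-3.9758i
Z[4] = 2·(-1.4271-4.3920i) + 1·(1.0000-1.9021i) = -1.8542-10.6861i

DFT(2x + 1y) = 2·X + 1·Y = [-1, -1.8542+10.6861i, 4.8542+3.9758i, 4.8542-3.9758i, -1.8542-10.6861i]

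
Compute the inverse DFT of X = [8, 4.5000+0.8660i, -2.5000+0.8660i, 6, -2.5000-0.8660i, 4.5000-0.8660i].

x[n] = (1/6) Σ(k=0 to 5) X[k] · e^(2πikn/6)

Computing each x[n]:
x[0] = 3
x[1] = 1
x[2] = 2
x[3] = -2
x[4] = 2
x[5] = 2

x = [3, 1, 2, -2, 2, 2]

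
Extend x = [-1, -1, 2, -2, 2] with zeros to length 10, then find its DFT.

Original 5-point DFT: [0, -0.6910+0.5020i, -1.8090+5.5676i, -1.8090-5.5676i, -0.6910-0.5020i]
Zero-padded 10-point DFT provides frequency interpolation.

DFT_10([x, 0, ...]) = [0, -2.1910-0.5878i, -0.6910+0.5020i, -3.3090-0.9511i, -1.8090+5.5676i, 6, -1.8090-5.5676i, -3.3090+0.9511i, -0.6910-0.5020i, -2.1910+0.5878i]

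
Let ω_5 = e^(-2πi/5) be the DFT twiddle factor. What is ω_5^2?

ω_5^2 = e^(-2πi·2/5)
= cos(-2π·2/5) + i·sin(-2π·2/5)
= cos(-4π/5) + i·sin(-4π/5)

ω_5^2 = cos(-4π/5) + i·sin(-4π/5) = -0.8090-0.5878i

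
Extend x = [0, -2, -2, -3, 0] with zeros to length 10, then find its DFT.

Original 5-point DFT: [-7, 3.4271+1.3143i, 0.0729+2.1266i, 0.0729-2.1266i, 3.4271-1.3143i]
Zero-padded 10-point DFT provides frequency interpolation.

DFT_10([x, 0, ...]) = [-7, -1.3090+5.9309i, 3.4271+1.3143i, -0.1910-1.0368i, 0.0729+2.1266i, 3, 0.0729-2.1266i, -0.1910+1.0368i, 3.4271-1.3143i, -1.3090-5.9309i]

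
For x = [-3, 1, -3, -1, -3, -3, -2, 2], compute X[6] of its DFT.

X[6] = Σ(n=0 to 7) x[n] · ω_8^(6n) where ω_8 = e^(-2πi/8)
= (-3)·ω_8^0 + (1)·ω_8^6 + (-3)·ω_8^12 + (-1)·ω_8^18 + (-3)·ω_8^24 + (-3)·ω_8^30 + (-2)·ω_8^36 + (2)·ω_8^42

X[6] = -1-3i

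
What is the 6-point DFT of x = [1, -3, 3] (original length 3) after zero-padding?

Original 3-point DFT: [1, 1.0000+5.1962i, 1.0000-5.1962i]
Zero-padded 6-point DFT provides frequency interpolation.

DFT_6([x, 0, ...]) = [1, -2, 1.0000+5.1962i, 7, 1.0000-5.1962i, -2]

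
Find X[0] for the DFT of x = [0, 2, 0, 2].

X[0] = Σ(n=0 to 3) x[n] · ω_4^0 = Σ x[n]
= (0) + (2) + (0) + (2)

X[0] = 4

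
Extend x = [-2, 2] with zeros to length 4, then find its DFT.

Original 2-point DFT: [0, -4]
Zero-padded 4-point DFT provides frequency interpolation.

DFT_4([x, 0, ...]) = [0, -2-2i, -4, -2+2i]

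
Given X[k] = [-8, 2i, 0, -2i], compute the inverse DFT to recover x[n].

x[n] = (1/4) Σ(k=0 to 3) X[k] · e^(2πikn/4)

Computing each x[n]:
x[0] = -2
x[1] = -3
x[2] = -2
x[3] = -1

x = [-2, -3, -2, -1]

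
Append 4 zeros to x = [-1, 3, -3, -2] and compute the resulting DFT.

Original 4-point DFT: [-3, 2-5i, -5, 2+5i]
Zero-padded 8-point DFT provides frequency interpolation.

DFT_8([x, 0, ...]) = [-3, 2.5355+2.2929i, 2-5i, -4.5355-3.7071i, -5, -4.5355+3.7071i, 2+5i, 2.5355-2.2929i]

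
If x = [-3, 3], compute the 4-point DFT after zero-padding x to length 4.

Original 2-point DFT: [0, -6]
Zero-padded 4-point DFT provides frequency interpolation.

DFT_4([x, 0, ...]) = [0, -3-3i, -6, -3+3i]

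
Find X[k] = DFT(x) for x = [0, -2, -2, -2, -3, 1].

X[k] = Σ(n=0 to 5) x[n] · ω_6^(nk)
where ω_6 = e^(-2πi/6)

Computing each X[k]:
X[0] = -8
X[1] = 4.0000+1.7321i
X[2] = 1.0000+3.4641i
X[3] = -2
X[4] = 1.0000-3.4641i
X[5] = 4.0000-1.7321i

X = [-8, 4.0000+1.7321i, 1.0000+3.4641i, -2, 1.0000-3.4641i, 4.0000-1.7321i]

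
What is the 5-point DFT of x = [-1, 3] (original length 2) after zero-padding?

Original 2-point DFT: [2, -4]
Zero-padded 5-point DFT provides frequency interpolation.

DFT_5([x, 0, ...]) = [2, -0.0729-2.8532i, -3.4271-1.7634i, -3.4271+1.7634i, -0.0729+2.8532i]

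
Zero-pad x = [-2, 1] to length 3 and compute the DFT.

Original 2-point DFT: [-1, -3]
Zero-padded 3-point DFT provides frequency interpolation.

DFT_3([x, 0, ...]) = [-1, -2.5000-0.8660i, -2.5000+0.8660i]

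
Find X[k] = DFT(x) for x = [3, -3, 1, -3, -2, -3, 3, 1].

X[k] = Σ(n=0 to 7) x[n] · ω_8^(nk)
where ω_8 = e^(-2πi/8)

Computing each X[k]:
X[0] = -3
X[1] = 7.8284+4.8284i
X[2] = -3+4i
X[3] = 2.1716+0.8284i
X[4] = 13
X[5] = 2.1716-0.8284i
X[6] = -3-4i
X[7] = 7.8284-4.8284i

X = [-3, 7.8284+4.8284i, -3+4i, 2.1716+0.8284i, 13, 2.1716-0.8284i, -3-4i, 7.8284-4.8284i]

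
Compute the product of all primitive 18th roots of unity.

The primitive 18th roots of unity are ω_18^k for k coprime to 18: k ∈ {1, 5, 7, 11, 13, 17}
Their product equals the constant term of the cyclotomic polynomial Φ_18(x) up to sign.
For n ≥ 3, the product of all primitive nth roots of unity is 1. (For n=1 it is 1; for n=2 it is -1.)

1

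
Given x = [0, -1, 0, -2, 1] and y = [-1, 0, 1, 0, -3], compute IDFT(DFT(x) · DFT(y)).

(x ⊛ y)[n] = Σ(m=0 to 4) x[m] · y[(n-m) mod 5]

Computing each output sample:
(x ⊛ y)[0] = 1
(x ⊛ y)[1] = 2
(x ⊛ y)[2] = 6
(x ⊛ y)[3] = -2
(x ⊛ y)[4] = -1

x ⊛ y = [1, 2, 6, -2, -1]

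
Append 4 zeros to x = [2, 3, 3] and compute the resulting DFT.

Original 3-point DFT: [8, -1, -1]
Zero-padded 7-point DFT provides frequency interpolation.

DFT_7([x, 0, ...]) = [8, 3.2029-5.2703i, -1.3705-1.6231i, 1.1676+1.0438i, 1.1676-1.0438i, -1.3705+1.6231i, 3.2029+5.2703i]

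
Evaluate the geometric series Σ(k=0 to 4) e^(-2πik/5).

Sum of all nth roots of unity equals 0 for n > 1 (geometric series with r ≠ 1).

0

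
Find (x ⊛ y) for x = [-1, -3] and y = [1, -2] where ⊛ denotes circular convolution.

(x ⊛ y)[n] = Σ(m=0 to 1) x[m] · y[(n-m) mod 2]

Computing each output sample:
(x ⊛ y)[0] = 5
(x ⊛ y)[1] = -1

x ⊛ y = [5, -1]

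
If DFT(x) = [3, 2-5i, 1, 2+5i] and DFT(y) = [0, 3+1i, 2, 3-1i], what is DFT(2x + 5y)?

By linearity: DFT(2x + 5y) = 2·DFT(x) + 5·DFT(y)
= 2·[3, 2-5i, 1, 2+5i] + 5·[0, 3+1i, 2, 3-1i]

Computing element-wise:
Z[0] = 2·(3) + 5·(0) = 6
Z[1] = 2·(2-5i) + 5·(3+1i) = 19-5i
Z[2] = 2·(1) + 5·(2) = 12
Z[3] = 2·(2+5i) + 5·(3-1i) = 19+5i

DFT(2x + 5y) = 2·X + 5·Y = [6, 19-5i, 12, 19+5i]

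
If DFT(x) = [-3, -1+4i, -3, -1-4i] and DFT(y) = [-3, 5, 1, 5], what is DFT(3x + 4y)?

By linearity: DFT(3x + 4y) = 3·DFT(x) + 4·DFT(y)
= 3·[-3, -1+4i, -3, -1-4i] + 4·[-3, 5, 1, 5]

Computing element-wise:
Z[0] = 3·(-3) + 4·(-3) = -21
Z[1] = 3·(-1+4i) + 4·(5) = 17+12i
Z[2] = 3·(-3) + 4·(1) = -5
Z[3] = 3·(-1-4i) + 4·(5) = 17-12i

DFT(3x + 4y) = 3·X + 4·Y = [-21, 17+12i, -5, 17-12i]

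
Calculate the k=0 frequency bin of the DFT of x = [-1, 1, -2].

X[0] = Σ(n=0 to 2) x[n] · ω_3^0 = Σ x[n]
= (-1) + (1) + (-2)

X[0] = -2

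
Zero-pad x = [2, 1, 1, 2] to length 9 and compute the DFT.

Original 4-point DFT: [6, 1+1i, 0, 1-1i]
Zero-padded 9-point DFT provides frequency interpolation.

DFT_9([x, 0, ...]) = [6, 1.9397-3.3596i, 0.2340+0.4052i, 3, 0.8264-1.4313i, 0.8264+1.4313i, 3, 0.2340-0.4052i, 1.9397+3.3596i]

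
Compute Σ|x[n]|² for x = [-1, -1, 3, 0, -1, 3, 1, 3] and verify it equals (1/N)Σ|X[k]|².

Time domain:
Σ|x[n]|² = |-1|² + |-1|² + |3|² + |0|² + |-1|² + |3|² + |1|² + |3|² = 31.0000

Frequency domain:
(1/8)Σ|X[k]|² = (1/8)(|7|² + |-0.7071+2.9497i|² + |-6+1i|² + |0.7071+6.9497i|² + |-3|² + |0.7071-6.9497i|² + |-6-1i|² + |-0.7071-2.9497i|²) = (1/8)·248.0000 = 31.0000

Both sides agree, confirming Parseval's theorem.

Σ|x[n]|² = (1/N)Σ|X[k]|² = 31.0000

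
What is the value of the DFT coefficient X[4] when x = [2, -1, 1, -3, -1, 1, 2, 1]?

X[4] = Σ(n=0 to 7) x[n] · ω_8^(4n) where ω_8 = e^(-2πi/8)
= (2)·ω_8^0 + (-1)·ω_8^4 + (1)·ω_8^8 + (-3)·ω_8^12 + (-1)·ω_8^16 + (1)·ω_8^20 + (2)·ω_8^24 + (1)·ω_8^28

X[4] = 6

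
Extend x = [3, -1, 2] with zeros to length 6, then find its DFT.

Original 3-point DFT: [4, 2.5000+2.5981i, 2.5000-2.5981i]
Zero-padded 6-point DFT provides frequency interpolation.

DFT_6([x, 0, ...]) = [4, 1.5000-0.8660i, 2.5000+2.5981i, 6, 2.5000-2.5981i, 1.5000+0.8660i]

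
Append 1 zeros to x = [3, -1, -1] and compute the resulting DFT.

Original 3-point DFT: [1, 4, 4]
Zero-padded 4-point DFT provides frequency interpolation.

DFT_4([x, 0, ...]) = [1, 4+1i, 3, 4-1i]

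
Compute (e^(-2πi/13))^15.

Since ω_13^13 = 1, powers reduce modulo 13.
15 mod 13 = 2
So ω_13^15 = ω_13^2 = e^(-2πi·2/13)

ω_13^15 = ω_13^2 = 0.5681-0.8230i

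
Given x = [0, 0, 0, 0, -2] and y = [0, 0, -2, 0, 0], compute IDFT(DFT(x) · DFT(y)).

(x ⊛ y)[n] = Σ(m=0 to 4) x[m] · y[(n-m) mod 5]

Computing each output sample:
(x ⊛ y)[0] = 0
(x ⊛ y)[1] = 4
(x ⊛ y)[2] = 0
(x ⊛ y)[3] = 0
(x ⊛ y)[4] = 0

x ⊛ y = [0, 4, 0, 0, 0]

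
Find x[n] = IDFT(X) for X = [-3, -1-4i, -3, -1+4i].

x[n] = (1/4) Σ(k=0 to 3) X[k] · e^(2πikn/4)

Computing each x[n]:
x[0] = -2
x[1] = 2
x[2] = -1
x[3] = -2

x = [-2, 2, -1, -2]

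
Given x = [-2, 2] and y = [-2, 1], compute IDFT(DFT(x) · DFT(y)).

(x ⊛ y)[n] = Σ(m=0 to 1) x[m] · y[(n-m) mod 2]

Computing each output sample:
(x ⊛ y)[0] = 6
(x ⊛ y)[1] = -6

x ⊛ y = [6, -6]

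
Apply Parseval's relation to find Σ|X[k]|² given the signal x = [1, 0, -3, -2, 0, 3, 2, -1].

Parseval: Σ|x[n]|² = (1/N)Σ|X[k]|², so Σ|X[k]|² = N·Σ|x[n]|² = 8·28.0000

Σ|X[k]|² = N·Σ|x[n]|² = 8·28.0000 = 224.0000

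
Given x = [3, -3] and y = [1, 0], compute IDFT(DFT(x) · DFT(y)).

(x ⊛ y)[n] = Σ(m=0 to 1) x[m] · y[(n-m) mod 2]

Computing each output sample:
(x ⊛ y)[0] = 3
(x ⊛ y)[1] = -3

x ⊛ y = [3, -3]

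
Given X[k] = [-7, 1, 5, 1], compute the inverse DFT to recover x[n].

x[n] = (1/4) Σ(k=0 to 3) X[k] · e^(2πikn/4)

Computing each x[n]:
x[0] = 0
x[1] = -3
x[2] = -1
x[3] = -3

x = [0, -3, -1, -3]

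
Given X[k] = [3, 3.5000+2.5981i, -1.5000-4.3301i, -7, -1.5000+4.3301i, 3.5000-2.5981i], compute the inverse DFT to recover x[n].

x[n] = (1/6) Σ(k=0 to 5) X[k] · e^(2πikn/6)

Computing each x[n]:
x[0] = 0
x[1] = 3
x[2] = -3
x[3] = 0
x[4] = 1
x[5] = 2

x = [0, 3, -3, 0, 1, 2]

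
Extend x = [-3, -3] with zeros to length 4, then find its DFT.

Original 2-point DFT: [-6, 0]
Zero-padded 4-point DFT provides frequency interpolation.

DFT_4([x, 0, ...]) = [-6, -3+3i, 0, -3-3i]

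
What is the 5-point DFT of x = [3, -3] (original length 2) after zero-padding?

Original 2-point DFT: [0, 6]
Zero-padded 5-point DFT provides frequency interpolation.

DFT_5([x, 0, ...]) = [0, 2.0729+2.8532i, 5.4271+1.7634i, 5.4271-1.7634i, 2.0729-2.8532i]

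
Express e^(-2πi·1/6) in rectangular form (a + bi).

ω_6^1 = e^(-2πi·1/6)
= cos(-2π·1/6) + i·sin(-2π·1/6)
= cos(-2π/6) + i·sin(-2π/6)

ω_6^1 = cos(-2π/6) + i·sin(-2π/6) = 0.5000-0.8660i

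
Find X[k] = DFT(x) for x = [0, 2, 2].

X[k] = Σ(n=0 to 2) x[n] · ω_3^(nk)
where ω_3 = e^(-2πi/3)

Computing each X[k]:
X[0] = 4
X[1] = -2
X[2] = -2

X = [4, -2, -2]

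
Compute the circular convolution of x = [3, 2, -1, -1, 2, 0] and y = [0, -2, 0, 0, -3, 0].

(x ⊛ y)[n] = Σ(m=0 to 5) x[m] · y[(n-m) mod 6]

Computing each output sample:
(x ⊛ y)[0] = 3
(x ⊛ y)[1] = -3
(x ⊛ y)[2] = -10
(x ⊛ y)[3] = 2
(x ⊛ y)[4] = -7
(x ⊛ y)[5] = -10

x ⊛ y = [3, -3, -10, 2, -7, -10]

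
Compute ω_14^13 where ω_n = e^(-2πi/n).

ω_14^13 = e^(-2πi·13/14)
= cos(-2π·13/14) + i·sin(-2π·13/14)
= cos(-26π/14) + i·sin(-26π/14)

ω_14^13 = cos(-26π/14) + i·sin(-26π/14) = 0.9010+0.4339i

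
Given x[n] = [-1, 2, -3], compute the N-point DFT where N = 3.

X[k] = Σ(n=0 to 2) x[n] · ω_3^(nk)
where ω_3 = e^(-2πi/3)

Computing each X[k]:
X[0] = -2
X[1] = -0.5000-4.3301i
X[2] = -0.5000+4.3301i

X = [-2, -0.5000-4.3301i, -0.5000+4.3301i]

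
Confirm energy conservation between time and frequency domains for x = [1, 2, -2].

Time domain:
Σ|x[n]|² = |1|² + |2|² + |-2|² = 9.0000

Frequency domain:
(1/3)Σ|X[k]|² = (1/3)(|1|² + |1.0000-3.4641i|² + |1.0000+3.4641i|²) = (1/3)·27.0000 = 9.0000

Both sides agree, confirming Parseval's theorem.

Σ|x[n]|² = (1/N)Σ|X[k]|² = 9.0000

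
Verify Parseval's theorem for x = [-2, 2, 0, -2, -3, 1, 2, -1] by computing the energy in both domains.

Time domain:
Σ|x[n]|² = |-2|² + |2|² + |0|² + |-2|² + |-3|² + |1|² + |2|² + |-1|² = 27.0000

Frequency domain:
(1/8)Σ|X[k]|² = (1/8)(|-3|² + |2.4142+2.0000i|² + |-7-6i|² + |-0.4142-2.0000i|² + |-3|² + |-0.4142+2.0000i|² + |-7+6i|² + |2.4142-2.0000i|²) = (1/8)·216.0000 = 27.0000

Both sides agree, confirming Parseval's theorem.

Σ|x[n]|² = (1/N)Σ|X[k]|² = 27.0000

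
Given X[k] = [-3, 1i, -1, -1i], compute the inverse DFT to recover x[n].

x[n] = (1/4) Σ(k=0 to 3) X[k] · e^(2πikn/4)

Computing each x[n]:
x[0] = -1
x[1] = -1
x[2] = -1
x[3] = 0

x = [-1, -1, -1, 0]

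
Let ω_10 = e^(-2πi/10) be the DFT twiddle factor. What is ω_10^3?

ω_10^3 = e^(-2πi·3/10)
= cos(-2π·3/10) + i·sin(-2π·3/10)
= cos(-6π/10) + i·sin(-6π/10)

ω_10^3 = cos(-6π/10) + i·sin(-6π/10) = -0.3090-0.9511i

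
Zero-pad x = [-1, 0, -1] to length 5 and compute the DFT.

Original 3-point DFT: [-2, -0.5000-0.8660i, -0.5000+0.8660i]
Zero-padded 5-point DFT provides frequency interpolation.

DFT_5([x, 0, ...]) = [-2, -0.1910+0.5878i, -1.3090-0.9511i, -1.3090+0.9511i, -0.1910-0.5878i]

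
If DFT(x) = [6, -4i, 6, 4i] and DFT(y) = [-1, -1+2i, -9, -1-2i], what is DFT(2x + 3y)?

By linearity: DFT(2x + 3y) = 2·DFT(x) + 3·DFT(y)
= 2·[6, -4i, 6, 4i] + 3·[-1, -1+2i, -9, -1-2i]

Computing element-wise:
Z[0] = 2·(6) + 3·(-1) = 9
Z[1] = 2·(-4i) + 3·(-1+2i) = -3-2i
Z[2] = 2·(6) + 3·(-9) = -15
Z[3] = 2·(4i) + 3·(-1-2i) = -3+2i

DFT(2x + 3y) = 2·X + 3·Y = [9, -3-2i, -15, -3+2i]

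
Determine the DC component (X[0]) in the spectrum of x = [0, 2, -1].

X[0] = Σ(n=0 to 2) x[n] · ω_3^0 = Σ x[n]
= (0) + (2) + (-1)

X[0] = 1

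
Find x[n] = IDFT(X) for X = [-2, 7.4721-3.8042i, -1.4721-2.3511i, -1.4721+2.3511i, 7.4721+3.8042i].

x[n] = (1/5) Σ(k=0 to 4) X[k] · e^(2πikn/5)

Computing each x[n]:
x[0] = 2
x[1] = 3
x[2] = -3
x[3] = -3
x[4] = -1

x = [2, 3, -3, -3, -1]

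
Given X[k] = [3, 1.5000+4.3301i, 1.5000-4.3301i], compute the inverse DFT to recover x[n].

x[n] = (1/3) Σ(k=0 to 2) X[k] · e^(2πikn/3)

Computing each x[n]:
x[0] = 2
x[1] = -2
x[2] = 3

x = [2, -2, 3]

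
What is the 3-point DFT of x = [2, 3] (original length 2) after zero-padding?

Original 2-point DFT: [5, -1]
Zero-padded 3-point DFT provides frequency interpolation.

DFT_3([x, 0, ...]) = [5, 0.5000-2.5981i, 0.5000+2.5981i]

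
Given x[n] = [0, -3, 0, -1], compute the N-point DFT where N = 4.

X[k] = Σ(n=0 to 3) x[n] · ω_4^(nk)
where ω_4 = e^(-2πi/4)

Computing each X[k]:
X[0] = -4
X[1] = 2i
X[2] = 4
X[3] = -2i

X = [-4, 2i, 4, -2i]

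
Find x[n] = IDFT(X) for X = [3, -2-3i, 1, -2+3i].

x[n] = (1/4) Σ(k=0 to 3) X[k] · e^(2πikn/4)

Computing each x[n]:
x[0] = 0
x[1] = 2
x[2] = 2
x[3] = -1

x = [0, 2, 2, -1]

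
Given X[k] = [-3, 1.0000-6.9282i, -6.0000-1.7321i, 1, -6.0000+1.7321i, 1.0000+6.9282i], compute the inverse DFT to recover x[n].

x[n] = (1/6) Σ(k=0 to 5) X[k] · e^(2πikn/6)

Computing each x[n]:
x[0] = -2
x[1] = 3
x[2] = 2
x[3] = -3
x[4] = -1
x[5] = -2

x = [-2, 3, 2, -3, -1, -2]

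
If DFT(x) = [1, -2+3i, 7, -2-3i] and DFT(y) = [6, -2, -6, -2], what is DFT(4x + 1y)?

By linearity: DFT(4x + 1y) = 4·DFT(x) + 1·DFT(y)
= 4·[1, -2+3i, 7, -2-3i] + 1·[6, -2, -6, -2]

Computing element-wise:
Z[0] = 4·(1) + 1·(6) = 10
Z[1] = 4·(-2+3i) + 1·(-2) = -10+12i
Z[2] = 4·(7) + 1·(-6) = 22
Z[3] = 4·(-2-3i) + 1·(-2) = -10-12i

DFT(4x + 1y) = 4·X + 1·Y = [10, -10+12i, 22, -10-12i]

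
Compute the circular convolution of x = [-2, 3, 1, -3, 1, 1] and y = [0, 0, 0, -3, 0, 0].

(x ⊛ y)[n] = Σ(m=0 to 5) x[m] · y[(n-m) mod 6]

Computing each output sample:
(x ⊛ y)[0] = 9
(x ⊛ y)[1] = -3
(x ⊛ y)[2] = -3
(x ⊛ y)[3] = 6
(x ⊛ y)[4] = -9
(x ⊛ y)[5] = -3

x ⊛ y = [9, -3, -3, 6, -9, -3]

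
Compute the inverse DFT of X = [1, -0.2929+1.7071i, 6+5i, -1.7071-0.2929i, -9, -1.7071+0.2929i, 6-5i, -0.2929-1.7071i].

x[n] = (1/8) Σ(k=0 to 7) X[k] · e^(2πikn/8)

Computing each x[n]:
x[0] = 0
x[1] = 0
x[2] = -3
x[3] = 2
x[4] = 1
x[5] = 0
x[6] = -2
x[7] = 3

x = [0, 0, -3, 2, 1, 0, -2, 3]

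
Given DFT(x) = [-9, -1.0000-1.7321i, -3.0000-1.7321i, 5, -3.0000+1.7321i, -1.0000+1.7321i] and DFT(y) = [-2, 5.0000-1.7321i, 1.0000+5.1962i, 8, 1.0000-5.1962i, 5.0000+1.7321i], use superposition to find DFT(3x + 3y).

By linearity: DFT(3x + 3y) = 3·DFT(x) + 3·DFT(y)
= 3·[-9, -1.0000-1.7321i, -3.0000-1.7321i, 5, -3.0000+1.7321i, -1.0000+1.7321i] + 3·[-2, 5.0000-1.7321i, 1.0000+5.1962i, 8, 1.0000-5.1962i, 5.0000+1.7321i]

Computing element-wise:
Z[0] = 3·(-9) + 3·(-2) = -33
Z[1] = 3·(-1.0000-1.7321i) + 3·(5.0000-1.7321i) = 12.0000-10.3926i
Z[2] = 3·(-3.0000-1.7321i) + 3·(1.0000+5.1962i) = -6.0000+10.3923i
Z[3] = 3·(5) + 3·(8) = 39
Z[4] = 3·(-3.0000+1.7321i) + 3·(1.0000-5.1962i) = -6.0000-10.3923i
Z[5] = 3·(-1.0000+1.7321i) + 3·(5.0000+1.7321i) = 12.0000+10.3926i

DFT(3x + 3y) = 3·X + 3·Y = [-33, 12.0000-10.3926i, -6.0000+10.3923i, 39, -6.0000-10.3923i, 12.0000+10.3926i]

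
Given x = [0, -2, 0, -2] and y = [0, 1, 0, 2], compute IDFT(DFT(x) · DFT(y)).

(x ⊛ y)[n] = Σ(m=0 to 3) x[m] · y[(n-m) mod 4]

Computing each output sample:
(x ⊛ y)[0] = -6
(x ⊛ y)[1] = 0
(x ⊛ y)[2] = -6
(x ⊛ y)[3] = 0

x ⊛ y = [-6, 0, -6, 0]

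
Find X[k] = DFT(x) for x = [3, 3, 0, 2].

X[k] = Σ(n=0 to 3) x[n] · ω_4^(nk)
where ω_4 = e^(-2πi/4)

Computing each X[k]:
X[0] = 8
X[1] = 3-1i
X[2] = -2
X[3] = 3+1i

X = [8, 3-1i, -2, 3+1i]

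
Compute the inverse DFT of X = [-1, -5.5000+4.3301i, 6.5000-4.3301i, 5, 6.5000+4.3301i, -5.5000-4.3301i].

x[n] = (1/6) Σ(k=0 to 5) X[k] · e^(2πikn/6)

Computing each x[n]:
x[0] = 1
x[1] = -3
x[2] = -2
x[3] = 3
x[4] = 3
x[5] = -3

x = [1, -3, -2, 3, 3, -3]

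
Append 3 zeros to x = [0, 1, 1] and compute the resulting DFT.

Original 3-point DFT: [2, -1, -1]
Zero-padded 6-point DFT provides frequency interpolation.

DFT_6([x, 0, ...]) = [2, -1.7321i, -1, 0, -1, 1.7321i]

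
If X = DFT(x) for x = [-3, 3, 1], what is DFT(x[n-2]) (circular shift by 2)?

Time shift by 2: X_shifted[k] = ω_3^(2k) · X[k]
Shifted x = [3, 1, -3]

DFT(x[n-2]) = [1, 4.0000-3.4641i, 4.0000+3.4641i]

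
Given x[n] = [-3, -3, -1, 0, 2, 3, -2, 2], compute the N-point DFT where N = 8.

X[k] = Σ(n=0 to 7) x[n] · ω_8^(nk)
where ω_8 = e^(-2πi/8)

Computing each X[k]:
X[0] = -2
X[1] = -7.8284+4.6569i
X[2] = 2+2i
X[3] = -2.1716+6.6569i
X[4] = -6
X[5] = -2.1716-6.6569i
X[6] = 2-2i
X[7] = -7.8284-4.6569i

X = [-2, -7.8284+4.6569i, 2+2i, -2.1716+6.6569i, -6, -2.1716-6.6569i, 2-2i, -7.8284-4.6569i]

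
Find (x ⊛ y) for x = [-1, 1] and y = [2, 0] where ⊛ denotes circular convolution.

(x ⊛ y)[n] = Σ(m=0 to 1) x[m] · y[(n-m) mod 2]

Computing each output sample:
(x ⊛ y)[0] = -2
(x ⊛ y)[1] = 2

x ⊛ y = [-2, 2]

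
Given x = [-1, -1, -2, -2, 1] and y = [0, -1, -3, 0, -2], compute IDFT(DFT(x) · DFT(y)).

(x ⊛ y)[n] = Σ(m=0 to 4) x[m] · y[(n-m) mod 5]

Computing each output sample:
(x ⊛ y)[0] = 7
(x ⊛ y)[1] = 2
(x ⊛ y)[2] = 8
(x ⊛ y)[3] = 3
(x ⊛ y)[4] = 10

x ⊛ y = [7, 2, 8, 3, 10]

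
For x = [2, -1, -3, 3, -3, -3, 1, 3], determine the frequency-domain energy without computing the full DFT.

Parseval: Σ|x[n]|² = (1/N)Σ|X[k]|², so Σ|X[k]|² = N·Σ|x[n]|² = 8·51.0000

Σ|X[k]|² = N·Σ|x[n]|² = 8·51.0000 = 408.0000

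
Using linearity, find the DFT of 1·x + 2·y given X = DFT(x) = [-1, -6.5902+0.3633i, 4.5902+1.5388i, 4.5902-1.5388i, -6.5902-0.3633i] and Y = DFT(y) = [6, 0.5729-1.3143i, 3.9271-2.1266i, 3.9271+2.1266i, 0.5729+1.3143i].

By linearity: DFT(1x + 2y) = 1·DFT(x) + 2·DFT(y)
= 1·[-1, -6.5902+0.3633i, 4.5902+1.5388i, 4.5902-1.5388i, -6.5902-0.3633i] + 2·[6, 0.5729-1.3143i, 3.9271-2.1266i, 3.9271+2.1266i, 0.5729+1.3143i]

Computing element-wise:
Z[0] = 1·(-1) + 2·(6) = 11
Z[1] = 1·(-6.5902+0.3633i) + 2·(0.5729-1.3143i) = -5.4444-2.2653i
Z[2] = 1·(4.5902+1.5388i) + 2·(3.9271-2.1266i) = 12.4444-2.7144i
Z[3] = 1·(4.5902-1.5388i) + 2·(3.9271+2.1266i) = 12.4444+2.7144i
Z[4] = 1·(-6.5902-0.3633i) + 2·(0.5729+1.3143i) = -5.4444+2.2653i

DFT(1x + 2y) = 1·X + 2·Y = [11, -5.4444-2.2653i, 12.4444-2.7144i, 12.4444+2.7144i, -5.4444+2.2653i]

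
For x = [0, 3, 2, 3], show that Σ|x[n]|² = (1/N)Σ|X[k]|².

Time domain:
Σ|x[n]|² = |0|² + |3|² + |2|² + |3|² = 22.0000

Frequency domain:
(1/4)Σ|X[k]|² = (1/4)(|8|² + |-2|² + |-4|² + |-2|²) = (1/4)·88.0000 = 22.0000

Both sides agree, confirming Parseval's theorem.

Σ|x[n]|² = (1/N)Σ|X[k]|² = 22.0000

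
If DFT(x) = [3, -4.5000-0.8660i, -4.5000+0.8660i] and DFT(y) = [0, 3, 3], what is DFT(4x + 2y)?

By linearity: DFT(4x + 2y) = 4·DFT(x) + 2·DFT(y)
= 4·[3, -4.5000-0.8660i, -4.5000+0.8660i] + 2·[0, 3, 3]

Computing element-wise:
Z[0] = 4·(3) + 2·(0) = 12
Z[1] = 4·(-4.5000-0.8660i) + 2·(3) = -12.0000-3.4640i
Z[2] = 4·(-4.5000+0.8660i) + 2·(3) = -12.0000+3.4640i

DFT(4x + 2y) = 4·X + 2·Y = [12, -12.0000-3.4640i, -12.0000+3.4640i]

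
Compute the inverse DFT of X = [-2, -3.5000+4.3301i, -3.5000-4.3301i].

x[n] = (1/3) Σ(k=0 to 2) X[k] · e^(2πikn/3)

Computing each x[n]:
x[0] = -3
x[1] = -2
x[2] = 3

x = [-3, -2, 3]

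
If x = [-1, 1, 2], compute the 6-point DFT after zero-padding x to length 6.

Original 3-point DFT: [2, -2.5000+0.8660i, -2.5000-0.8660i]
Zero-padded 6-point DFT provides frequency interpolation.

DFT_6([x, 0, ...]) = [2, -1.5000-2.5981i, -2.5000+0.8660i, 0, -2.5000-0.8660i, -1.5000+2.5981i]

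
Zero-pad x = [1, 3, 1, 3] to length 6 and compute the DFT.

Original 4-point DFT: [8, 0, -4, 0]
Zero-padded 6-point DFT provides frequency interpolation.

DFT_6([x, 0, ...]) = [8, -1.0000-3.4641i, 2.0000-1.7321i, -4, 2.0000+1.7321i, -1.0000+3.4641i]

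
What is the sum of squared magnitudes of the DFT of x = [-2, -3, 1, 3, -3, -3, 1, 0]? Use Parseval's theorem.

Parseval: Σ|x[n]|² = (1/N)Σ|X[k]|², so Σ|X[k]|² = N·Σ|x[n]|² = 8·42.0000

Σ|X[k]|² = N·Σ|x[n]|² = 8·42.0000 = 336.0000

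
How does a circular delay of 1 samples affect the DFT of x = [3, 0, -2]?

Time shift by 1: X_shifted[k] = ω_3^(1k) · X[k]
Shifted x = [-2, 3, 0]

DFT(x[n-1]) = [1, -3.5000-2.5981i, -3.5000+2.5981i]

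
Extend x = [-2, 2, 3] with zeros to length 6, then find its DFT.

Original 3-point DFT: [3, -4.5000+0.8660i, -4.5000-0.8660i]
Zero-padded 6-point DFT provides frequency interpolation.

DFT_6([x, 0, ...]) = [3, -2.5000-4.3301i, -4.5000+0.8660i, -1, -4.5000-0.8660i, -2.5000+4.3301i]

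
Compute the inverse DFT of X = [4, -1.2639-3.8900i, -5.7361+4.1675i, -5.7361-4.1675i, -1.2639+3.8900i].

x[n] = (1/5) Σ(k=0 to 4) X[k] · e^(2πikn/5)

Computing each x[n]:
x[0] = -2
x[1] = 3
x[2] = 3
x[3] = -2
x[4] = 2

x = [-2, 3, 3, -2, 2]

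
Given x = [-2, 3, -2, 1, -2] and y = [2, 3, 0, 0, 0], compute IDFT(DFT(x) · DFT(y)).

(x ⊛ y)[n] = Σ(m=0 to 4) x[m] · y[(n-m) mod 5]

Computing each output sample:
(x ⊛ y)[0] = -10
(x ⊛ y)[1] = 0
(x ⊛ y)[2] = 5
(x ⊛ y)[3] = -4
(x ⊛ y)[4] = -1

x ⊛ y = [-10, 0, 5, -4, -1]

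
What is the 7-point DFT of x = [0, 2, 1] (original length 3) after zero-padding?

Original 3-point DFT: [3, -1.5000-0.8660i, -1.5000+0.8660i]
Zero-padded 7-point DFT provides frequency interpolation.

DFT_7([x, 0, ...]) = [3, 1.0245-2.5386i, -1.3460-1.5160i, -1.1784-0.0859i, -1.1784+0.0859i, -1.3460+1.5160i, 1.0245+2.5386i]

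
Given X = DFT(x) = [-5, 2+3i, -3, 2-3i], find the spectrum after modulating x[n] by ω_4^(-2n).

Modulation property: DFT(ω_4^(-2n)·x[n]) = X[(k-2) mod 4], so circularly shift X by 2 positions.

X[k-2] = [-3, 2-3i, -5, 2+3i]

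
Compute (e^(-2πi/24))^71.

Since ω_24^24 = 1, powers reduce modulo 24.
71 mod 24 = 23
So ω_24^71 = ω_24^23 = e^(-2πi·23/24)

ω_24^71 = ω_24^23 = 0.9659+0.2588i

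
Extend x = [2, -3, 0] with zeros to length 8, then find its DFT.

Original 3-point DFT: [-1, 3.5000+2.5981i, 3.5000-2.5981i]
Zero-padded 8-point DFT provides frequency interpolation.

DFT_8([x, 0, ...]) = [-1, -0.1213+2.1213i, 2+3i, 4.1213+2.1213i, 5, 4.1213-2.1213i, 2-3i, -0.1213-2.1213i]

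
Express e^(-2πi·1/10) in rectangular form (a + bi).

ω_10^1 = e^(-2πi·1/10)
= cos(-2π·1/10) + i·sin(-2π·1/10)
= cos(-2π/10) + i·sin(-2π/10)

ω_10^1 = cos(-2π/10) + i·sin(-2π/10) = 0.8090-0.5878i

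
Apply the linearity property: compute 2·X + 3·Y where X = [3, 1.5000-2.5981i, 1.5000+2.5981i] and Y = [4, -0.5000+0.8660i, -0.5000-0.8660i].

By linearity: DFT(2x + 3y) = 2·DFT(x) + 3·DFT(y)
= 2·[3, 1.5000-2.5981i, 1.5000+2.5981i] + 3·[4, -0.5000+0.8660i, -0.5000-0.8660i]

Computing element-wise:
Z[0] = 2·(3) + 3·(4) = 18
Z[1] = 2·(1.5000-2.5981i) + 3·(-0.5000+0.8660i) = 1.5000-2.5982i
Z[2] = 2·(1.5000+2.5981i) + 3·(-0.5000-0.8660i) = 1.5000+2.5982i

DFT(2x + 3y) = 2·X + 3·Y = [18, 1.5000-2.5982i, 1.5000+2.5982i]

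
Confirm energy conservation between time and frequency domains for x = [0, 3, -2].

Time domain:
Σ|x[n]|² = |0|² + |3|² + |-2|² = 13.0000

Frequency domain:
(1/3)Σ|X[k]|² = (1/3)(|1|² + |-0.5000-4.3301i|² + |-0.5000+4.3301i|²) = (1/3)·39.0000 = 13.0000

Both sides agree, confirming Parseval's theorem.

Σ|x[n]|² = (1/N)Σ|X[k]|² = 13.0000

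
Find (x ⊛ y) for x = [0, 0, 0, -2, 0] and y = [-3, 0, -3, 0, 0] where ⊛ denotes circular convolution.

(x ⊛ y)[n] = Σ(m=0 to 4) x[m] · y[(n-m) mod 5]

Computing each output sample:
(x ⊛ y)[0] = 6
(x ⊛ y)[1] = 0
(x ⊛ y)[2] = 0
(x ⊛ y)[3] = 6
(x ⊛ y)[4] = 0

x ⊛ y = [6, 0, 0, 6, 0]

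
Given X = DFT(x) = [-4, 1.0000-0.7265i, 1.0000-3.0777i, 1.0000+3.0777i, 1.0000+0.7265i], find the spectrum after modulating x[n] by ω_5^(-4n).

Modulation property: DFT(ω_5^(-4n)·x[n]) = X[(k-4) mod 5], so circularly shift X by 4 positions.

X[k-4] = [1.0000-0.7265i, 1.0000-3.0777i, 1.0000+3.0777i, 1.0000+0.7265i, -4]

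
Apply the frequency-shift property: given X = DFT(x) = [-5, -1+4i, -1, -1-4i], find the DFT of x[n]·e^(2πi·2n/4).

Modulation property: DFT(ω_4^(-2n)·x[n]) = X[(k-2) mod 4], so circularly shift X by 2 positions.

X[k-2] = [-1, -1-4i, -5, -1+4i]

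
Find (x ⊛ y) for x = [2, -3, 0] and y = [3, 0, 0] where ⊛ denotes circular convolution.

(x ⊛ y)[n] = Σ(m=0 to 2) x[m] · y[(n-m) mod 3]

Computing each output sample:
(x ⊛ y)[0] = 6
(x ⊛ y)[1] = -9
(x ⊛ y)[2] = 0

x ⊛ y = [6, -9, 0]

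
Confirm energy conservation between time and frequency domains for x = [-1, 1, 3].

Time domain:
Σ|x[n]|² = |-1|² + |1|² + |3|² = 11.0000

Frequency domain:
(1/3)Σ|X[k]|² = (1/3)(|3|² + |-3.0000+1.7321i|² + |-3.0000-1.7321i|²) = (1/3)·33.0000 = 11.0000

Both sides agree, confirming Parseval's theorem.

Σ|x[n]|² = (1/N)Σ|X[k]|² = 11.0000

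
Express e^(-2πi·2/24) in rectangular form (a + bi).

ω_24^2 = e^(-2πi·2/24)
= cos(-2π·2/24) + i·sin(-2π·2/24)
= cos(-4π/24) + i·sin(-4π/24)

ω_24^2 = cos(-4π/24) + i·sin(-4π/24) = 0.8660-0.5000i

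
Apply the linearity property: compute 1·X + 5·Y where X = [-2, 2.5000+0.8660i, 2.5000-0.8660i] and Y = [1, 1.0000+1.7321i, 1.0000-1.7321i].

By linearity: DFT(1x + 5y) = 1·DFT(x) + 5·DFT(y)
= 1·[-2, 2.5000+0.8660i, 2.5000-0.8660i] + 5·[1, 1.0000+1.7321i, 1.0000-1.7321i]

Computing element-wise:
Z[0] = 1·(-2) + 5·(1) = 3
Z[1] = 1·(2.5000+0.8660i) + 5·(1.0000+1.7321i) = 7.5000+9.5265i
Z[2] = 1·(2.5000-0.8660i) + 5·(1.0000-1.7321i) = 7.5000-9.5265i

DFT(1x + 5y) = 1·X + 5·Y = [3, 7.5000+9.5265i, 7.5000-9.5265i]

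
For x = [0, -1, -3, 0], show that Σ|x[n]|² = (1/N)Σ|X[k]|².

Time domain:
Σ|x[n]|² = |0|² + |-1|² + |-3|² + |0|² = 10.0000

Frequency domain:
(1/4)Σ|X[k]|² = (1/4)(|-4|² + |3+1i|² + |-2|² + |3-1i|²) = (1/4)·40.0000 = 10.0000

Both sides agree, confirming Parseval's theorem.

Σ|x[n]|² = (1/N)Σ|X[k]|² = 10.0000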